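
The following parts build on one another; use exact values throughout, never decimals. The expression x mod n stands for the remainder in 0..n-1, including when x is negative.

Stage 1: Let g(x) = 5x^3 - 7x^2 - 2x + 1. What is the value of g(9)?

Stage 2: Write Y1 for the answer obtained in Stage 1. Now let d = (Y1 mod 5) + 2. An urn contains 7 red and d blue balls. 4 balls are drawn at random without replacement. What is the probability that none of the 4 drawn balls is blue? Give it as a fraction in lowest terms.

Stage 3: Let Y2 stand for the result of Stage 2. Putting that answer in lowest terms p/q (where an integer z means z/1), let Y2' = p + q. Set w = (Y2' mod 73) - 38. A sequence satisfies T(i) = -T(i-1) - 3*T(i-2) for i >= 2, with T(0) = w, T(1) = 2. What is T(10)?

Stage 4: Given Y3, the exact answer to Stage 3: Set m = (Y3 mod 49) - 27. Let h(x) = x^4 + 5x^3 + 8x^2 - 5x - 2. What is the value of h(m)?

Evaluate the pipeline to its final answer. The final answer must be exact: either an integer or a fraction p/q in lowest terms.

Stage 1: 5*(9)^3 - 7*(9)^2 - 2*(9)^1 + 1 = (3645) + (-567) + (-18) + (1) = 3061; answer 3061
Stage 2: Y1 = 3061; d = 3; total draws C(10,4) = 210; favorable C(7,4) = 35; P = 1/6; answer 1/6
Stage 3: Y2 = 1/6; threaded value p + q = 7; w = -31; T(2) = -1*(2) - 3*(-31) = 91; iterating: T(2)=91, T(3)=-97, T(4)=-176, T(5)=467, T(6)=61, T(7)=-1462, T(8)=1279, T(9)=3107, T(10)=-6944; answer -6944
Stage 4: Y3 = -6944; m = -13; 1*(-13)^4 + 5*(-13)^3 + 8*(-13)^2 - 5*(-13)^1 - 2 = (28561) + (-10985) + (1352) + (65) + (-2) = 18991; answer 18991

18991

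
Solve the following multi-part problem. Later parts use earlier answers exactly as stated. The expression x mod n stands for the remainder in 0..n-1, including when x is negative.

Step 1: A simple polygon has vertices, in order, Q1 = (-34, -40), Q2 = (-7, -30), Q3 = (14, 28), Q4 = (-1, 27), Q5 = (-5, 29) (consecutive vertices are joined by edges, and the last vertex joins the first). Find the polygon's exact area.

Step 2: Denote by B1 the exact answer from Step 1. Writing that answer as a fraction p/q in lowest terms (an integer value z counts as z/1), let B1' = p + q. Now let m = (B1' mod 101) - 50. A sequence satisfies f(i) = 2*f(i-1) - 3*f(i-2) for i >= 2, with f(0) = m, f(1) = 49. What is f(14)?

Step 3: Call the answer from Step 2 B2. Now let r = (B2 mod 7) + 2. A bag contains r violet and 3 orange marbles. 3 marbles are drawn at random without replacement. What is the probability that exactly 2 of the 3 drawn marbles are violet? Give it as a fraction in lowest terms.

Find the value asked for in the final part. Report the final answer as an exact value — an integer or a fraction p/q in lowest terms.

15/28

Step 1: cross terms: (-34*-30 - -7*-40)=740, (-7*28 - 14*-30)=224, (14*27 - -1*28)=406, (-1*29 - -5*27)=106, (-5*-40 - -34*29)=1186; twice the area = |2662| = 2662; area = 1331; answer 1331
Step 2: B1 = 1331; threaded value p + q = 1332; m = -31; f(2) = 2*(49) - 3*(-31) = 191; iterating: f(2)=191, f(3)=235, f(4)=-103, f(5)=-911, f(6)=-1513, f(7)=-293, f(8)=3953, f(9)=8785, f(10)=5711, f(11)=-14933, f(12)=-46999, f(13)=-49199, f(14)=42599; answer 42599
Step 3: B2 = 42599; r = 6; total draws C(9,3) = 84; favorable C(6,2)*C(3,1) = 45; P = 15/28; answer 15/28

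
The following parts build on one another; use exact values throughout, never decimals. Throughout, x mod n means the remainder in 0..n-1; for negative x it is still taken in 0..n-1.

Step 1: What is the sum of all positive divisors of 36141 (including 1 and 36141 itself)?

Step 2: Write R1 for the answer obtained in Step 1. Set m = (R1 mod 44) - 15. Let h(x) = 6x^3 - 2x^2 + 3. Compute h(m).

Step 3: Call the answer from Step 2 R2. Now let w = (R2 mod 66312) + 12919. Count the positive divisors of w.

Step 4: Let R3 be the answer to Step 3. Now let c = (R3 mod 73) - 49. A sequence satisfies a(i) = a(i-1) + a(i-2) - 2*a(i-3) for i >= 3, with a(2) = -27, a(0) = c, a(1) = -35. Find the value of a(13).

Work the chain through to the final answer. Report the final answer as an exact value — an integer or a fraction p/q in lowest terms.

Step 1: 36141 = 3 * 7 * 1721; sigma = (1 + 3) * (1 + 7) * (1 + 1721) = 4 * 8 * 1722 = 55104; answer 55104
Step 2: R1 = 55104; m = 1; 6*(1)^3 - 2*(1)^2 + 3 = (6) + (-2) + (3) = 7; answer 7
Step 3: R2 = 7; w = 12926; 12926 = 2 * 23 * 281; number of divisors = (1+1) * (1+1) * (1+1) = 8; answer 8
Step 4: R3 = 8; c = -41; a(3) = 1*(-27) + 1*(-35) - 2*(-41) = 20; iterating: a(3)=20, a(4)=63, a(5)=137, a(6)=160, a(7)=171, a(8)=57, a(9)=-92, a(10)=-377, a(11)=-583, a(12)=-776, a(13)=-605; answer -605

-605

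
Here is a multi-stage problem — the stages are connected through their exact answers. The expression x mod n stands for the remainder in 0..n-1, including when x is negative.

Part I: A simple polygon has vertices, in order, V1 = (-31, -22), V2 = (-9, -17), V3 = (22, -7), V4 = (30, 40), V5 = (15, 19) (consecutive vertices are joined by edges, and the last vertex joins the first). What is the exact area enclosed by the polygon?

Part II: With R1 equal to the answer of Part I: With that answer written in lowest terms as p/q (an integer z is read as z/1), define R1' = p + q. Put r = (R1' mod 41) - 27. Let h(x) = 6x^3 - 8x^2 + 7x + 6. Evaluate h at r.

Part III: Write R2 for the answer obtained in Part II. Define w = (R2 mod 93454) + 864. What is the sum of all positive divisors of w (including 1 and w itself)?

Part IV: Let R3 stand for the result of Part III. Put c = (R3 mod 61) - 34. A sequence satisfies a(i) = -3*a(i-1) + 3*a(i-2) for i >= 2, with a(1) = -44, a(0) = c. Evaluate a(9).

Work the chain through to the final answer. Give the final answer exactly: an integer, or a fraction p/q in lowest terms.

Part I: cross terms: (-31*-17 - -9*-22)=329, (-9*-7 - 22*-17)=437, (22*40 - 30*-7)=1090, (30*19 - 15*40)=-30, (15*-22 - -31*19)=259; twice the area = |2085| = 2085; area = 2085/2; answer 2085/2
Part II: R1 = 2085/2; threaded value p + q = 2087; r = 10; 6*(10)^3 - 8*(10)^2 + 7*(10)^1 + 6 = (6000) + (-800) + (70) + (6) = 5276; answer 5276
Part III: R2 = 5276; w = 6140; 6140 = 2^2 * 5 * 307; sigma = (1 + 2 + 4) * (1 + 5) * (1 + 307) = 7 * 6 * 308 = 12936; answer 12936
Part IV: R3 = 12936; c = -30; a(2) = -3*(-44) + 3*(-30) = 42; iterating: a(2)=42, a(3)=-258, a(4)=900, a(5)=-3474, a(6)=13122, a(7)=-49788, a(8)=188730, a(9)=-715554; answer -715554

-715554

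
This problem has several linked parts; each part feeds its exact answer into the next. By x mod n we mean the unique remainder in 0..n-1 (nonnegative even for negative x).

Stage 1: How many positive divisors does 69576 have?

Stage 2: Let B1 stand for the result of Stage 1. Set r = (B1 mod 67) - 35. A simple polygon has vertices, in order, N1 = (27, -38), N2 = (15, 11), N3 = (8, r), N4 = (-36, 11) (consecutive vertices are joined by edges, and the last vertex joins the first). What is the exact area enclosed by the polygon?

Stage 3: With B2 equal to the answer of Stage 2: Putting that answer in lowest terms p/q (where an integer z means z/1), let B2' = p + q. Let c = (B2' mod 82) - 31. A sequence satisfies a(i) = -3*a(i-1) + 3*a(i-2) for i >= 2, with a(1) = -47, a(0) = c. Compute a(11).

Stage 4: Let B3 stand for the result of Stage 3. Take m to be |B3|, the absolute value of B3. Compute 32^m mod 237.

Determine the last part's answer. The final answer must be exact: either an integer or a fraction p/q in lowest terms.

Stage 1: 69576 = 2^3 * 3 * 13 * 223; number of divisors = (3+1) * (1+1) * (1+1) * (1+1) = 32; answer 32
Stage 2: B1 = 32; r = -3; cross terms: (27*11 - 15*-38)=867, (15*-3 - 8*11)=-133, (8*11 - -36*-3)=-20, (-36*-38 - 27*11)=1071; twice the area = |1785| = 1785; area = 1785/2; answer 1785/2
Stage 3: B2 = 1785/2; threaded value p + q = 1787; c = 34; a(2) = -3*(-47) + 3*(34) = 243; iterating: a(2)=243, a(3)=-870, a(4)=3339, a(5)=-12627, a(6)=47898, a(7)=-181575, a(8)=688419, a(9)=-2609982, a(10)=9895203, a(11)=-37515555; answer -37515555
Stage 4: B3 = -37515555; m = 37515555; squarings mod 237: 32^1=32, 32^2=76, 32^4=88, 32^8=160, 32^16=4, 32^32=16, 32^64=19, 32^128=124, 32^256=208, 32^512=130, 32^1024=73, 32^2048=115, 32^4096=190, 32^8192=76, 32^16384=88, 32^32768=160, 32^65536=4, 32^131072=16, 32^262144=19, 32^524288=124, 32^1048576=208, 32^2097152=130, 32^4194304=73, 32^8388608=115, 32^16777216=190, 32^33554432=76; 32^37515555 = 32^1 * 32^2 * 32^32 * 32^256 * 32^4096 * 32^8192 * 32^16384 * 32^262144 * 32^524288 * 32^1048576 * 32^2097152 * 32^33554432 = 176 (mod 237); answer 176

176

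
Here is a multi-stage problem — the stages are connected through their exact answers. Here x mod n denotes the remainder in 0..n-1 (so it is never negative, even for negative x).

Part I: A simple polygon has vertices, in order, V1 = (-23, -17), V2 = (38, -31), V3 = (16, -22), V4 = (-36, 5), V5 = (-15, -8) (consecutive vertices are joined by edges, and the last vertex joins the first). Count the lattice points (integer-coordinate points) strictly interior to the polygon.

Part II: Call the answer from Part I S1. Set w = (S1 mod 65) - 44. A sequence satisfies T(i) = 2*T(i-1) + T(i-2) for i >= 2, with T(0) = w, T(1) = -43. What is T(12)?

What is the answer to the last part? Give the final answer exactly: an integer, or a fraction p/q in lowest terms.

-595980

Part I: cross terms: (-23*-31 - 38*-17)=1359, (38*-22 - 16*-31)=-340, (16*5 - -36*-22)=-712, (-36*-8 - -15*5)=363, (-15*-17 - -23*-8)=71; twice the area = |741| = 741; area = 741/2; boundary points = 1 + 1 + 1 + 1 + 1 = 5; strictly interior points = area - boundary/2 + 1 = 369; answer 369
Part II: S1 = 369; w = 0; T(2) = 2*(-43) + 1*(0) = -86; iterating: T(2)=-86, T(3)=-215, T(4)=-516, T(5)=-1247, T(6)=-3010, T(7)=-7267, T(8)=-17544, T(9)=-42355, T(10)=-102254, T(11)=-246863, T(12)=-595980; answer -595980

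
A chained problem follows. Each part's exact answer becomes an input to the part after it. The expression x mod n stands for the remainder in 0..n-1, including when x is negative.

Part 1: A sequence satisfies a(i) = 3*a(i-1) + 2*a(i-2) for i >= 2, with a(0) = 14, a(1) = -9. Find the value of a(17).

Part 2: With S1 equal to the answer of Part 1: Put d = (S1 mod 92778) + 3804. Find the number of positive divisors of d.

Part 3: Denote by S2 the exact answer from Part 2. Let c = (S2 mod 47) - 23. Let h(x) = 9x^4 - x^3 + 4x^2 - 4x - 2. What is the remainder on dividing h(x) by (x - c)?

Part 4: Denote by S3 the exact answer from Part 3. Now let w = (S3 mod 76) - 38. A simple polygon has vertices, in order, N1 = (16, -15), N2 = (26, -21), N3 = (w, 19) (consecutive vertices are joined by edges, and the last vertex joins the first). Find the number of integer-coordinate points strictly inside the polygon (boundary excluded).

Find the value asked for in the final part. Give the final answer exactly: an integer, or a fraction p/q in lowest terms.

Part 1: a(2) = 3*(-9) + 2*(14) = 1; iterating: a(2)=1, a(3)=-15, a(4)=-43, a(5)=-159, a(6)=-563, a(7)=-2007, a(8)=-7147, a(9)=-25455, a(10)=-90659, a(11)=-322887, a(12)=-1149979, a(13)=-4095711, a(14)=-14587091, a(15)=-51952695, a(16)=-185032267, a(17)=-659002191; answer -659002191
Part 2: S1 = -659002191; d = 96525; 96525 = 3^3 * 5^2 * 11 * 13; number of divisors = (3+1) * (2+1) * (1+1) * (1+1) = 48; answer 48
Part 3: S2 = 48; c = -22; remainder = value at the root: 9*(-22)^4 - 1*(-22)^3 + 4*(-22)^2 - 4*(-22)^1 - 2 = (2108304) + (10648) + (1936) + (88) + (-2) = 2120974; answer 2120974
Part 4: S3 = 2120974; w = 4; cross terms: (16*-21 - 26*-15)=54, (26*19 - 4*-21)=578, (4*-15 - 16*19)=-364; twice the area = |268| = 268; area = 134; boundary points = 2 + 2 + 2 = 6; strictly interior points = area - boundary/2 + 1 = 132; answer 132

132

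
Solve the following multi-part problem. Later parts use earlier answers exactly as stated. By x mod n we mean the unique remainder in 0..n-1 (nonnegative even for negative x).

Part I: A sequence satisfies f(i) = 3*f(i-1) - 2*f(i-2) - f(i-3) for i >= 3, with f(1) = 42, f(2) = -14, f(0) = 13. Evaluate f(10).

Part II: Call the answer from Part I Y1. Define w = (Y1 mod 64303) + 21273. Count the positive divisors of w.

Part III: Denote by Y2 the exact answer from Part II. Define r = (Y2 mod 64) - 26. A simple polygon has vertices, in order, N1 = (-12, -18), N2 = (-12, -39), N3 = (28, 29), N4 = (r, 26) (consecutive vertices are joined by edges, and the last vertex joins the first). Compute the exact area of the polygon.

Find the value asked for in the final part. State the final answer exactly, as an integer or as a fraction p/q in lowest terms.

Part I: f(3) = 3*(-14) - 2*(42) - 1*(13) = -139; iterating: f(3)=-139, f(4)=-431, f(5)=-1001, f(6)=-2002, f(7)=-3573, f(8)=-5714, f(9)=-7994, f(10)=-8981; answer -8981
Part II: Y1 = -8981; w = 76595; 76595 = 5 * 15319; number of divisors = (1+1) * (1+1) = 4; answer 4
Part III: Y2 = 4; r = -22; cross terms: (-12*-39 - -12*-18)=252, (-12*29 - 28*-39)=744, (28*26 - -22*29)=1366, (-22*-18 - -12*26)=708; twice the area = |3070| = 3070; area = 1535; answer 1535

1535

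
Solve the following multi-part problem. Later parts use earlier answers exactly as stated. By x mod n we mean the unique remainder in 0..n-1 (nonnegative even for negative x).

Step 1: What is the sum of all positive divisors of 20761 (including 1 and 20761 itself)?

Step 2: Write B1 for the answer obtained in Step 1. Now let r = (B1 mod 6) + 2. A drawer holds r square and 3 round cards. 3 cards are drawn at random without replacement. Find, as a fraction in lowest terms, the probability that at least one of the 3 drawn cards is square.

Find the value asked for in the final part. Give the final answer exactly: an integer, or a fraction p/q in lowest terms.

83/84

Step 1: 20761 = 13 * 1597; sigma = (1 + 13) * (1 + 1597) = 14 * 1598 = 22372; answer 22372
Step 2: B1 = 22372; r = 6; total draws C(9,3) = 84; complement C(3,3) = 1; favorable 84 - 1 = 83; P = 83/84; answer 83/84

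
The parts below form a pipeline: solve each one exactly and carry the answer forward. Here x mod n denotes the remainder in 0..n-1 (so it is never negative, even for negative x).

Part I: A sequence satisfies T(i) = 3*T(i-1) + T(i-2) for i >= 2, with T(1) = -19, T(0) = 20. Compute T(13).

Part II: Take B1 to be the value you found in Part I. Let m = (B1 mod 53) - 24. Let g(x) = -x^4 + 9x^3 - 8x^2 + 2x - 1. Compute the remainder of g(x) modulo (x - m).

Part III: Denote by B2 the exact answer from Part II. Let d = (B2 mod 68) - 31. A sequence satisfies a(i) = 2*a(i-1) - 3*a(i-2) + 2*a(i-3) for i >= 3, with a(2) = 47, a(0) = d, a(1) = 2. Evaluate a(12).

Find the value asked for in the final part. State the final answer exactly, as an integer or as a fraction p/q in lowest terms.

-745

Part I: T(2) = 3*(-19) + 1*(20) = -37; iterating: T(2)=-37, T(3)=-130, T(4)=-427, T(5)=-1411, T(6)=-4660, T(7)=-15391, T(8)=-50833, T(9)=-167890, T(10)=-554503, T(11)=-1831399, T(12)=-6048700, T(13)=-19977499; answer -19977499
Part II: B1 = -19977499; m = -21; remainder = value at the root: -1*(-21)^4 + 9*(-21)^3 - 8*(-21)^2 + 2*(-21)^1 - 1 = (-194481) + (-83349) + (-3528) + (-42) + (-1) = -281401; answer -281401
Part III: B2 = -281401; d = 20; a(3) = 2*(47) - 3*(2) + 2*(20) = 128; iterating: a(3)=128, a(4)=119, a(5)=-52, a(6)=-205, a(7)=-16, a(8)=479, a(9)=596, a(10)=-277, a(11)=-1384, a(12)=-745; answer -745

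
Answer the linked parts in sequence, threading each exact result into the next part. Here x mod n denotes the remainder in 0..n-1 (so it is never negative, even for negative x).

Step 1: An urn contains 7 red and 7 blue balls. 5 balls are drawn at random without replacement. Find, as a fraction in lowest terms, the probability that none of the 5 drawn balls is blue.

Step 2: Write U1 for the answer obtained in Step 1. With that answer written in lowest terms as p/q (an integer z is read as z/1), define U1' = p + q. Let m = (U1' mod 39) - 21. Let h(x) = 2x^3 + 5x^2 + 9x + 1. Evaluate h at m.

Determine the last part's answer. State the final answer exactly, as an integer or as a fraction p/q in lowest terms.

Step 1: total draws C(14,5) = 2002; favorable C(7,5) = 21; P = 3/286; answer 3/286
Step 2: U1 = 3/286; threaded value p + q = 289; m = -5; 2*(-5)^3 + 5*(-5)^2 + 9*(-5)^1 + 1 = (-250) + (125) + (-45) + (1) = -169; answer -169

-169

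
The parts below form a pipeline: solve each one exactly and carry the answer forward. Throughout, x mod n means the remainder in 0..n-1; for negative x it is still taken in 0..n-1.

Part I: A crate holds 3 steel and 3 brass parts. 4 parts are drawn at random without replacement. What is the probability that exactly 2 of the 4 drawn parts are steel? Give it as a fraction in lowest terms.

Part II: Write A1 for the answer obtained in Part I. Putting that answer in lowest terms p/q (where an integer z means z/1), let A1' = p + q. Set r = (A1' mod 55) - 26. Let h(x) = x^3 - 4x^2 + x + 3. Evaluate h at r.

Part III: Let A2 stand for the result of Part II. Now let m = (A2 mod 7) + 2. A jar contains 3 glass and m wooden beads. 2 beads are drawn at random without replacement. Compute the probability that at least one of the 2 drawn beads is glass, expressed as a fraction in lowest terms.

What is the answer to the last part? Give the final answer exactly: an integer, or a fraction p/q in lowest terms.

7/12

Part I: total draws C(6,4) = 15; favorable C(3,2)*C(3,2) = 9; P = 3/5; answer 3/5
Part II: A1 = 3/5; threaded value p + q = 8; r = -18; 1*(-18)^3 - 4*(-18)^2 + 1*(-18)^1 + 3 = (-5832) + (-1296) + (-18) + (3) = -7143; answer -7143
Part III: A2 = -7143; m = 6; total draws C(9,2) = 36; complement C(6,2) = 15; favorable 36 - 15 = 21; P = 7/12; answer 7/12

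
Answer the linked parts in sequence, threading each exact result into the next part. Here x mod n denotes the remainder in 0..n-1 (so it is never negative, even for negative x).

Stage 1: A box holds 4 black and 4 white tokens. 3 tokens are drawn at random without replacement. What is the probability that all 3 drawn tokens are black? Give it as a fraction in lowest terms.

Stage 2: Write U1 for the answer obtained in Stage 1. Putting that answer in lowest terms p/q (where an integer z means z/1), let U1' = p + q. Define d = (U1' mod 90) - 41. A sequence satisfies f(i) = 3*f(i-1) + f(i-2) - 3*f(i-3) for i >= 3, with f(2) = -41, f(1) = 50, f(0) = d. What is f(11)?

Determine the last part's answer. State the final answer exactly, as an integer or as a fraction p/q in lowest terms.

-332095

Stage 1: total draws C(8,3) = 56; favorable C(4,3) = 4; P = 1/14; answer 1/14
Stage 2: U1 = 1/14; threaded value p + q = 15; d = -26; f(3) = 3*(-41) + 1*(50) - 3*(-26) = 5; iterating: f(3)=5, f(4)=-176, f(5)=-400, f(6)=-1391, f(7)=-4045, f(8)=-12326, f(9)=-36850, f(10)=-110741, f(11)=-332095; answer -332095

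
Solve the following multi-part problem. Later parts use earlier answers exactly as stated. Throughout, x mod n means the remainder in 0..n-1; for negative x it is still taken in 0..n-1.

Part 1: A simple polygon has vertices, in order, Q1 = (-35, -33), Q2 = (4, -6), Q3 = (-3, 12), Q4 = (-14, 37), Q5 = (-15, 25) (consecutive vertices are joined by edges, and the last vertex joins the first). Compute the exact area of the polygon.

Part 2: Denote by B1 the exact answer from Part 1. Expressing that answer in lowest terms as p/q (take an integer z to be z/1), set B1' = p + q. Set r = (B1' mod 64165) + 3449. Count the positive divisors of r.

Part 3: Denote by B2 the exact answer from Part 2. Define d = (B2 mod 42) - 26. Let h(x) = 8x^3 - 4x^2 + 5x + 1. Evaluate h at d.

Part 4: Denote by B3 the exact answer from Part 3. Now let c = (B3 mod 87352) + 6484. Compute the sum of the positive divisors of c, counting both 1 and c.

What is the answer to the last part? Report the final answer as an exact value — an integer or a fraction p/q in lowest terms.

125000

Part 1: cross terms: (-35*-6 - 4*-33)=342, (4*12 - -3*-6)=30, (-3*37 - -14*12)=57, (-14*25 - -15*37)=205, (-15*-33 - -35*25)=1370; twice the area = |2004| = 2004; area = 1002; answer 1002
Part 2: B1 = 1002; threaded value p + q = 1003; r = 4452; 4452 = 2^2 * 3 * 7 * 53; number of divisors = (2+1) * (1+1) * (1+1) * (1+1) = 24; answer 24
Part 3: B2 = 24; d = -2; 8*(-2)^3 - 4*(-2)^2 + 5*(-2)^1 + 1 = (-64) + (-16) + (-10) + (1) = -89; answer -89
Part 4: B3 = -89; c = 93747; 93747 = 3 * 31249; sigma = (1 + 3) * (1 + 31249) = 4 * 31250 = 125000; answer 125000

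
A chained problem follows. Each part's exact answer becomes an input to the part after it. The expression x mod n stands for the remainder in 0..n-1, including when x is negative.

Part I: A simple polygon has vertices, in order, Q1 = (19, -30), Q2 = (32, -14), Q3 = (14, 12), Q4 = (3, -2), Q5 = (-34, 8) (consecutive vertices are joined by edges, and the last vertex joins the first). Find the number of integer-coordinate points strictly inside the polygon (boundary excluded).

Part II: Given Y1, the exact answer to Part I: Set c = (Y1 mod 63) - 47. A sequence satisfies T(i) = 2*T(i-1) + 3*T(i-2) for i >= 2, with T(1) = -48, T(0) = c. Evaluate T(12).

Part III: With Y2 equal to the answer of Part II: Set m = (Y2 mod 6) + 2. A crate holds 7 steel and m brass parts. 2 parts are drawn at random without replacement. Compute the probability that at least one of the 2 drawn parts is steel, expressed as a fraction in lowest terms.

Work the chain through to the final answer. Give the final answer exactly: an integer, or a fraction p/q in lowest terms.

35/36

Part I: cross terms: (19*-14 - 32*-30)=694, (32*12 - 14*-14)=580, (14*-2 - 3*12)=-64, (3*8 - -34*-2)=-44, (-34*-30 - 19*8)=868; twice the area = |2034| = 2034; area = 1017; boundary points = 1 + 2 + 1 + 1 + 1 = 6; strictly interior points = area - boundary/2 + 1 = 1015; answer 1015
Part II: Y1 = 1015; c = -40; T(2) = 2*(-48) + 3*(-40) = -216; iterating: T(2)=-216, T(3)=-576, T(4)=-1800, T(5)=-5328, T(6)=-16056, T(7)=-48096, T(8)=-144360, T(9)=-433008, T(10)=-1299096, T(11)=-3897216, T(12)=-11691720; answer -11691720
Part III: Y2 = -11691720; m = 2; total draws C(9,2) = 36; complement C(2,2) = 1; favorable 36 - 1 = 35; P = 35/36; answer 35/36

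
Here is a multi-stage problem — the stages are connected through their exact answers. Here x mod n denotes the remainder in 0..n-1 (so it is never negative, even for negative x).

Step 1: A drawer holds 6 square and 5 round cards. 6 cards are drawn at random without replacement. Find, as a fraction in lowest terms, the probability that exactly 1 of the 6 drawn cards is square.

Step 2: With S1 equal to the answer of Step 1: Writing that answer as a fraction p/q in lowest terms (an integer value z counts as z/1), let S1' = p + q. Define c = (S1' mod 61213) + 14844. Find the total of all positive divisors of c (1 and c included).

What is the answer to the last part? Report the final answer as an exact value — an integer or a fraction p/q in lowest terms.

Step 1: total draws C(11,6) = 462; favorable C(6,1)*C(5,5) = 6; P = 1/77; answer 1/77
Step 2: S1 = 1/77; threaded value p + q = 78; c = 14922; 14922 = 2 * 3^2 * 829; sigma = (1 + 2) * (1 + 3 + 9) * (1 + 829) = 3 * 13 * 830 = 32370; answer 32370

32370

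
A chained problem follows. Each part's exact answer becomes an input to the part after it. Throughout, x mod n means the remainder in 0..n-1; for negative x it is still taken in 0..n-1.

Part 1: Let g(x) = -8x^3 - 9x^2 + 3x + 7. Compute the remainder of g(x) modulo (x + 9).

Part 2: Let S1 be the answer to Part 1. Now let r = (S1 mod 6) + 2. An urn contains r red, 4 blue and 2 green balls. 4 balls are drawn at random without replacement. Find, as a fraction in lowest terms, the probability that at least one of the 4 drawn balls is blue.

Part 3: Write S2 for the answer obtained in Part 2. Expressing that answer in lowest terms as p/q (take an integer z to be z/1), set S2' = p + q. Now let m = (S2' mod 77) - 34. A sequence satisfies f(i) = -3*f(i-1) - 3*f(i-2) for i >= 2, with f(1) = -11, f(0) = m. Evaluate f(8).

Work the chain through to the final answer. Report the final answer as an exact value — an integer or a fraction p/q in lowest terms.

Part 1: remainder = value at the root: -8*(-9)^3 - 9*(-9)^2 + 3*(-9)^1 + 7 = (5832) + (-729) + (-27) + (7) = 5083; answer 5083
Part 2: S1 = 5083; r = 3; total draws C(9,4) = 126; complement C(5,4) = 5; favorable 126 - 5 = 121; P = 121/126; answer 121/126
Part 3: S2 = 121/126; threaded value p + q = 247; m = -18; f(2) = -3*(-11) - 3*(-18) = 87; iterating: f(2)=87, f(3)=-228, f(4)=423, f(5)=-585, f(6)=486, f(7)=297, f(8)=-2349; answer -2349

-2349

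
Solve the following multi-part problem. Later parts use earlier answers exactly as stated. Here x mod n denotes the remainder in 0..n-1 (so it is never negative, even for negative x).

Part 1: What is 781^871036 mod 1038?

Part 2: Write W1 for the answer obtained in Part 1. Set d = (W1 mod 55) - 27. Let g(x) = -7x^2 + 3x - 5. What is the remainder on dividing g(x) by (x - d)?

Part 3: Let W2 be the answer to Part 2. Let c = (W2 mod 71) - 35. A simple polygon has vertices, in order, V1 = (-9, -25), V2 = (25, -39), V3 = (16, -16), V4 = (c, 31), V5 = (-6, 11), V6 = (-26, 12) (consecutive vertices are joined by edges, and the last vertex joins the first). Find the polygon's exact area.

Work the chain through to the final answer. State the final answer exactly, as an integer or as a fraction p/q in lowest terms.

3421/2

Part 1: squarings mod 1038: 781^1=781, 781^2=655, 781^4=331, 781^8=571, 781^16=109, 781^32=463, 781^64=541, 781^128=1003, 781^256=187, 781^512=715, 781^1024=529, 781^2048=619, 781^4096=139, 781^8192=637, 781^16384=949, 781^32768=655, 781^65536=331, 781^131072=571, 781^262144=109, 781^524288=463; 781^871036 = 781^4 * 781^8 * 781^16 * 781^32 * 781^64 * 781^512 * 781^2048 * 781^16384 * 781^65536 * 781^262144 * 781^524288 = 961 (mod 1038); answer 961
Part 2: W1 = 961; d = -1; remainder = value at the root: -7*(-1)^2 + 3*(-1)^1 - 5 = (-7) + (-3) + (-5) = -15; answer -15
Part 3: W2 = -15; c = 21; cross terms: (-9*-39 - 25*-25)=976, (25*-16 - 16*-39)=224, (16*31 - 21*-16)=832, (21*11 - -6*31)=417, (-6*12 - -26*11)=214, (-26*-25 - -9*12)=758; twice the area = |3421| = 3421; area = 3421/2; answer 3421/2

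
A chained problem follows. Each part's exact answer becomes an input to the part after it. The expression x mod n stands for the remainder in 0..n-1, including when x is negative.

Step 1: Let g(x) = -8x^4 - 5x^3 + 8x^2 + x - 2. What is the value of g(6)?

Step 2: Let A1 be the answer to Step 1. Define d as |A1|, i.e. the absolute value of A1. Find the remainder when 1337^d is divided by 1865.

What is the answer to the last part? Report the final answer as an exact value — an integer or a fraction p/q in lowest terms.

1521

Step 1: -8*(6)^4 - 5*(6)^3 + 8*(6)^2 + 1*(6)^1 - 2 = (-10368) + (-1080) + (288) + (6) + (-2) = -11156; answer -11156
Step 2: A1 = -11156; d = 11156; squarings mod 1865: 1337^1=1337, 1337^2=899, 1337^4=656, 1337^8=1386, 1337^16=46, 1337^32=251, 1337^64=1456, 1337^128=1296, 1337^256=1116, 1337^512=1501, 1337^1024=81, 1337^2048=966, 1337^4096=656, 1337^8192=1386; 1337^11156 = 1337^4 * 1337^16 * 1337^128 * 1337^256 * 1337^512 * 1337^2048 * 1337^8192 = 1521 (mod 1865); answer 1521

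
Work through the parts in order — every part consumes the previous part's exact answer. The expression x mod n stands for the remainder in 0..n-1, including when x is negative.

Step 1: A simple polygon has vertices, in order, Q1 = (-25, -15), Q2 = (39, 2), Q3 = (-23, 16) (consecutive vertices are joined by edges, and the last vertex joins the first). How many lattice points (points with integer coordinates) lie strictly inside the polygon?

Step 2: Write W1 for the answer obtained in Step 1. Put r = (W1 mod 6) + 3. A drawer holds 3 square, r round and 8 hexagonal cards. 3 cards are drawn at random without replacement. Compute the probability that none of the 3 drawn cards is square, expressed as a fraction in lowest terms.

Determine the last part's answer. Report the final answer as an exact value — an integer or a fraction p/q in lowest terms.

143/280

Step 1: cross terms: (-25*2 - 39*-15)=535, (39*16 - -23*2)=670, (-23*-15 - -25*16)=745; twice the area = |1950| = 1950; area = 975; boundary points = 1 + 2 + 1 = 4; strictly interior points = area - boundary/2 + 1 = 974; answer 974
Step 2: W1 = 974; r = 5; total draws C(16,3) = 560; favorable C(13,3) = 286; P = 143/280; answer 143/280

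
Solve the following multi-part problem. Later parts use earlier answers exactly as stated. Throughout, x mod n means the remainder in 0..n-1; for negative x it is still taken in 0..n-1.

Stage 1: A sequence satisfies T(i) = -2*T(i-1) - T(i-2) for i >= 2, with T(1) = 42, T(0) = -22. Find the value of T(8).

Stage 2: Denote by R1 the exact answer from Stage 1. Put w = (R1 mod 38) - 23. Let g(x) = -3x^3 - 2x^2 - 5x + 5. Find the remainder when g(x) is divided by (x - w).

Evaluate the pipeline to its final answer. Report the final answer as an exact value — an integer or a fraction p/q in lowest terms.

9755

Stage 1: T(2) = -2*(42) - 1*(-22) = -62; iterating: T(2)=-62, T(3)=82, T(4)=-102, T(5)=122, T(6)=-142, T(7)=162, T(8)=-182; answer -182
Stage 2: R1 = -182; w = -15; remainder = value at the root: -3*(-15)^3 - 2*(-15)^2 - 5*(-15)^1 + 5 = (10125) + (-450) + (75) + (5) = 9755; answer 9755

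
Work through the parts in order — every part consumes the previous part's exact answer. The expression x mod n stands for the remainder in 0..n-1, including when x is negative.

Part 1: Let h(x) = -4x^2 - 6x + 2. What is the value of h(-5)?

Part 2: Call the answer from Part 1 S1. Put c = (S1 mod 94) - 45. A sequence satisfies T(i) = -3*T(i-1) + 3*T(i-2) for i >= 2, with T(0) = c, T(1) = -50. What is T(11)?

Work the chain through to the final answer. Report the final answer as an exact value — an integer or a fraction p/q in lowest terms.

Part 1: -4*(-5)^2 - 6*(-5)^1 + 2 = (-100) + (30) + (2) = -68; answer -68
Part 2: S1 = -68; c = -19; T(2) = -3*(-50) + 3*(-19) = 93; iterating: T(2)=93, T(3)=-429, T(4)=1566, T(5)=-5985, T(6)=22653, T(7)=-85914, T(8)=325701, T(9)=-1234845, T(10)=4681638, T(11)=-17749449; answer -17749449

-17749449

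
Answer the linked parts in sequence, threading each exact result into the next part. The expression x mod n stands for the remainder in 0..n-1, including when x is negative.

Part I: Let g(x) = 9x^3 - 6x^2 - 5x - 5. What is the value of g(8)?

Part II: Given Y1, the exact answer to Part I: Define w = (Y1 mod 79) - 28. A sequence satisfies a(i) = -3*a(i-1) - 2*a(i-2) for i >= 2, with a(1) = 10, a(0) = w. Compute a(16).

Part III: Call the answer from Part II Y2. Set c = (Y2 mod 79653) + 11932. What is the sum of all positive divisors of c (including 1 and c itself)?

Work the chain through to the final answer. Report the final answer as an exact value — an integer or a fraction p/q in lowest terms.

Part I: 9*(8)^3 - 6*(8)^2 - 5*(8)^1 - 5 = (4608) + (-384) + (-40) + (-5) = 4179; answer 4179
Part II: Y1 = 4179; w = 43; a(2) = -3*(10) - 2*(43) = -116; iterating: a(2)=-116, a(3)=328, a(4)=-752, a(5)=1600, a(6)=-3296, a(7)=6688, a(8)=-13472, a(9)=27040, a(10)=-54176, a(11)=108448, a(12)=-216992, a(13)=434080, a(14)=-868256, a(15)=1736608, a(16)=-3473312; answer -3473312
Part III: Y2 = -3473312; c = 43352; 43352 = 2^3 * 5419; sigma = (1 + 2 + 4 + 8) * (1 + 5419) = 15 * 5420 = 81300; answer 81300

81300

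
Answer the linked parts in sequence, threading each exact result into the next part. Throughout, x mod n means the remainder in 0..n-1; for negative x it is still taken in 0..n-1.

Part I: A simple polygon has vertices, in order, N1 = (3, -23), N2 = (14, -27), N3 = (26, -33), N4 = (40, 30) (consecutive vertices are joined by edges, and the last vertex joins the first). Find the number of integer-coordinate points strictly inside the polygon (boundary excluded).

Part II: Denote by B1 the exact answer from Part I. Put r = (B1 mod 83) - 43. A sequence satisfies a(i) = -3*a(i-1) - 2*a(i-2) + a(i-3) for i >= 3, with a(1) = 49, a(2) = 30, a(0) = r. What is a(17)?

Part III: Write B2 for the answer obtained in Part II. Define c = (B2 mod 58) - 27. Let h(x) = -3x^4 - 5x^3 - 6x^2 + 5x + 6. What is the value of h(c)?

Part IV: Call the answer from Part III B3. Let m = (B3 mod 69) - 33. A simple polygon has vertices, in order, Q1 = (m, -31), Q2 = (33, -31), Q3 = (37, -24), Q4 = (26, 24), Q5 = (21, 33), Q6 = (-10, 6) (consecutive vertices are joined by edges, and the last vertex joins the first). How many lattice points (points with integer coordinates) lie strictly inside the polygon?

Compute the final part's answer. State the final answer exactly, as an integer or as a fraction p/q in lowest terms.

Part I: cross terms: (3*-27 - 14*-23)=241, (14*-33 - 26*-27)=240, (26*30 - 40*-33)=2100, (40*-23 - 3*30)=-1010; twice the area = |1571| = 1571; area = 1571/2; boundary points = 1 + 6 + 7 + 1 = 15; strictly interior points = area - boundary/2 + 1 = 779; answer 779
Part II: B1 = 779; r = -11; a(3) = -3*(30) - 2*(49) + 1*(-11) = -199; iterating: a(3)=-199, a(4)=586, a(5)=-1330, a(6)=2619, a(7)=-4611, a(8)=7265, a(9)=-9954, a(10)=10721, a(11)=-4990, a(12)=-16426, a(13)=69979, a(14)=-182075, a(15)=389841, a(16)=-735394, a(17)=1244425; answer 1244425
Part III: B2 = 1244425; c = 8; -3*(8)^4 - 5*(8)^3 - 6*(8)^2 + 5*(8)^1 + 6 = (-12288) + (-2560) + (-384) + (40) + (6) = -15186; answer -15186
Part IV: B3 = -15186; m = 30; cross terms: (30*-31 - 33*-31)=93, (33*-24 - 37*-31)=355, (37*24 - 26*-24)=1512, (26*33 - 21*24)=354, (21*6 - -10*33)=456, (-10*-31 - 30*6)=130; twice the area = |2900| = 2900; area = 1450; boundary points = 3 + 1 + 1 + 1 + 1 + 1 = 8; strictly interior points = area - boundary/2 + 1 = 1447; answer 1447

1447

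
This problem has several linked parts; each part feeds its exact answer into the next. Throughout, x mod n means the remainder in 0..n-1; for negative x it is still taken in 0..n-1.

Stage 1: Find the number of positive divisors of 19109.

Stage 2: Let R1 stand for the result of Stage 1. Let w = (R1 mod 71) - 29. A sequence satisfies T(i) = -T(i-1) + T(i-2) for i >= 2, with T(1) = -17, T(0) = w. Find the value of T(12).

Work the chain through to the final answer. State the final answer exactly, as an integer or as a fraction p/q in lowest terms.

223

Stage 1: 19109 = 97 * 197; number of divisors = (1+1) * (1+1) = 4; answer 4
Stage 2: R1 = 4; w = -25; T(2) = -1*(-17) + 1*(-25) = -8; iterating: T(2)=-8, T(3)=-9, T(4)=1, T(5)=-10, T(6)=11, T(7)=-21, T(8)=32, T(9)=-53, T(10)=85, T(11)=-138, T(12)=223; answer 223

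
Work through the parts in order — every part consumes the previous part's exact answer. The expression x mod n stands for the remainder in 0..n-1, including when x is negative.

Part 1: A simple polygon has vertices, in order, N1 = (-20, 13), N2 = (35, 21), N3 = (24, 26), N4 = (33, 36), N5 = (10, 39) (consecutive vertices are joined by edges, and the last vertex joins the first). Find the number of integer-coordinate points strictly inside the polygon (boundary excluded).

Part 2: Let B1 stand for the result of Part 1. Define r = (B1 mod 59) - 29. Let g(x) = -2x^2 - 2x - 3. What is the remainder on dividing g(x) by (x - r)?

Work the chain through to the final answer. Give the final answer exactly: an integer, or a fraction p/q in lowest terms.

Part 1: cross terms: (-20*21 - 35*13)=-875, (35*26 - 24*21)=406, (24*36 - 33*26)=6, (33*39 - 10*36)=927, (10*13 - -20*39)=910; twice the area = |1374| = 1374; area = 687; boundary points = 1 + 1 + 1 + 1 + 2 = 6; strictly interior points = area - boundary/2 + 1 = 685; answer 685
Part 2: B1 = 685; r = 7; remainder = value at the root: -2*(7)^2 - 2*(7)^1 - 3 = (-98) + (-14) + (-3) = -115; answer -115

-115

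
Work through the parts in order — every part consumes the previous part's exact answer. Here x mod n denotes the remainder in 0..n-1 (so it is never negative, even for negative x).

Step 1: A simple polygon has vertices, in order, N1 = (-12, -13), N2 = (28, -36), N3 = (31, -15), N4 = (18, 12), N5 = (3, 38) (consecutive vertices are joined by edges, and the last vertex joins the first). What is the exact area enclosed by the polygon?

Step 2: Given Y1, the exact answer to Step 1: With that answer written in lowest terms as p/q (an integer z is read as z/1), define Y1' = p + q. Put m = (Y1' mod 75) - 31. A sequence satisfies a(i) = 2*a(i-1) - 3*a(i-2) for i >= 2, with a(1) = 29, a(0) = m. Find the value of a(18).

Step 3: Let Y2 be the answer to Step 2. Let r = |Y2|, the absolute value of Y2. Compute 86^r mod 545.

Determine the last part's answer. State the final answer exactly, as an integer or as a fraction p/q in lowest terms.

191

Step 1: cross terms: (-12*-36 - 28*-13)=796, (28*-15 - 31*-36)=696, (31*12 - 18*-15)=642, (18*38 - 3*12)=648, (3*-13 - -12*38)=417; twice the area = |3199| = 3199; area = 3199/2; answer 3199/2
Step 2: Y1 = 3199/2; threaded value p + q = 3201; m = 20; a(2) = 2*(29) - 3*(20) = -2; iterating: a(2)=-2, a(3)=-91, a(4)=-176, a(5)=-79, a(6)=370, a(7)=977, a(8)=844, a(9)=-1243, a(10)=-5018, a(11)=-6307, a(12)=2440, a(13)=23801, a(14)=40282, a(15)=9161, a(16)=-102524, a(17)=-232531, a(18)=-157490; answer -157490
Step 3: Y2 = -157490; r = 157490; squarings mod 545: 86^1=86, 86^2=311, 86^4=256, 86^8=136, 86^16=511, 86^32=66, 86^64=541, 86^128=16, 86^256=256, 86^512=136, 86^1024=511, 86^2048=66, 86^4096=541, 86^8192=16, 86^16384=256, 86^32768=136, 86^65536=511, 86^131072=66; 86^157490 = 86^2 * 86^16 * 86^32 * 86^256 * 86^512 * 86^1024 * 86^8192 * 86^16384 * 86^131072 = 191 (mod 545); answer 191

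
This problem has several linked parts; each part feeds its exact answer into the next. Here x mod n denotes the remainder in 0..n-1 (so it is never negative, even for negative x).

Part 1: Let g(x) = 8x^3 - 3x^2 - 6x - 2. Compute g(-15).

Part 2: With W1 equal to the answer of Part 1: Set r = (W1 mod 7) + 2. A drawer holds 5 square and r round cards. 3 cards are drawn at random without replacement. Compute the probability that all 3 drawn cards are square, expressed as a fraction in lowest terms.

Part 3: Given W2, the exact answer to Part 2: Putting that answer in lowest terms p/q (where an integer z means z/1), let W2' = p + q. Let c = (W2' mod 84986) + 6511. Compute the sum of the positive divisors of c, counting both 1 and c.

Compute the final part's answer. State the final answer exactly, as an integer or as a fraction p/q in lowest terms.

Part 1: 8*(-15)^3 - 3*(-15)^2 - 6*(-15)^1 - 2 = (-27000) + (-675) + (90) + (-2) = -27587; answer -27587
Part 2: W1 = -27587; r = 2; total draws C(7,3) = 35; favorable C(5,3) = 10; P = 2/7; answer 2/7
Part 3: W2 = 2/7; threaded value p + q = 9; c = 6520; 6520 = 2^3 * 5 * 163; sigma = (1 + 2 + 4 + 8) * (1 + 5) * (1 + 163) = 15 * 6 * 164 = 14760; answer 14760

14760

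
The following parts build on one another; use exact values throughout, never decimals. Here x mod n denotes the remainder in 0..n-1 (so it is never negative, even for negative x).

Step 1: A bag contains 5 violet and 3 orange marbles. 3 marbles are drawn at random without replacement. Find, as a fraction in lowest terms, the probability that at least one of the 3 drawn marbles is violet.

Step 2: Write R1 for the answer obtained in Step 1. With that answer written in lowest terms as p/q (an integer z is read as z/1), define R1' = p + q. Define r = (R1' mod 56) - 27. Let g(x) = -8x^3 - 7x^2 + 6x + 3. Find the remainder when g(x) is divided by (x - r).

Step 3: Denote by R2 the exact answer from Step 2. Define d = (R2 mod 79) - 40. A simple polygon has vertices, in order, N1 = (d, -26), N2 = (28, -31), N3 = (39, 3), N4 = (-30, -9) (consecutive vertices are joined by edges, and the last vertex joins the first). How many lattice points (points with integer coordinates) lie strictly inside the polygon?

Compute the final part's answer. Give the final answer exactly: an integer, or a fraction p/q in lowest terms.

1092

Step 1: total draws C(8,3) = 56; complement C(3,3) = 1; favorable 56 - 1 = 55; P = 55/56; answer 55/56
Step 2: R1 = 55/56; threaded value p + q = 111; r = 28; remainder = value at the root: -8*(28)^3 - 7*(28)^2 + 6*(28)^1 + 3 = (-175616) + (-5488) + (168) + (3) = -180933; answer -180933
Step 3: R2 = -180933; d = 16; cross terms: (16*-31 - 28*-26)=232, (28*3 - 39*-31)=1293, (39*-9 - -30*3)=-261, (-30*-26 - 16*-9)=924; twice the area = |2188| = 2188; area = 1094; boundary points = 1 + 1 + 3 + 1 = 6; strictly interior points = area - boundary/2 + 1 = 1092; answer 1092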